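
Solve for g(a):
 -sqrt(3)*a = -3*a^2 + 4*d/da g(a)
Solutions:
 g(a) = C1 + a^3/4 - sqrt(3)*a^2/8


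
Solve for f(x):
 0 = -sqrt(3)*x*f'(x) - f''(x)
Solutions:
 f(x) = C1 + C2*erf(sqrt(2)*3^(1/4)*x/2)


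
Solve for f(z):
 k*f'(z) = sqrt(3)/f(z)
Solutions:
 f(z) = -sqrt(C1 + 2*sqrt(3)*z/k)
 f(z) = sqrt(C1 + 2*sqrt(3)*z/k)


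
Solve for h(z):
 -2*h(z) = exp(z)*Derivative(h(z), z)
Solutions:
 h(z) = C1*exp(2*exp(-z))


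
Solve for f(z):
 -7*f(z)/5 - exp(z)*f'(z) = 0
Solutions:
 f(z) = C1*exp(7*exp(-z)/5)


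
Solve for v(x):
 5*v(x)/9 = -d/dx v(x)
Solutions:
 v(x) = C1*exp(-5*x/9)


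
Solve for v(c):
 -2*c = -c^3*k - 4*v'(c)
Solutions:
 v(c) = C1 - c^4*k/16 + c^2/4


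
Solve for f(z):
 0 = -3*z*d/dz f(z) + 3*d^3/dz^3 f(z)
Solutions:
 f(z) = C1 + Integral(C2*airyai(z) + C3*airybi(z), z)


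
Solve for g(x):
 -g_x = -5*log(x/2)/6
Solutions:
 g(x) = C1 + 5*x*log(x)/6 - 5*x/6 - 5*x*log(2)/6


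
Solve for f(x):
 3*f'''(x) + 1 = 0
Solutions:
 f(x) = C1 + C2*x + C3*x^2 - x^3/18


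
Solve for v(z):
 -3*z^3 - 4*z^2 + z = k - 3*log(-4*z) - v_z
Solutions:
 v(z) = C1 + 3*z^4/4 + 4*z^3/3 - z^2/2 + z*(k - 6*log(2) + 3) - 3*z*log(-z)


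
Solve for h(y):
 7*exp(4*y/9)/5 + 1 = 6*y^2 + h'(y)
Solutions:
 h(y) = C1 - 2*y^3 + y + 63*exp(4*y/9)/20


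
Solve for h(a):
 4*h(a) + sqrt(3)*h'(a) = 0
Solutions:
 h(a) = C1*exp(-4*sqrt(3)*a/3)


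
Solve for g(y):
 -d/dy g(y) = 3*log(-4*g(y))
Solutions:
 Integral(1/(log(-_y) + 2*log(2)), (_y, g(y)))/3 = C1 - y


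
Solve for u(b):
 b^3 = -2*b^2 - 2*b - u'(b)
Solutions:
 u(b) = C1 - b^4/4 - 2*b^3/3 - b^2


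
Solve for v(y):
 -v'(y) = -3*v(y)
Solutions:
 v(y) = C1*exp(3*y)


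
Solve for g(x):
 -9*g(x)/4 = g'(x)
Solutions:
 g(x) = C1*exp(-9*x/4)


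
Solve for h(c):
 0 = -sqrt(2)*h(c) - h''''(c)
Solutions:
 h(c) = (C1*sin(2^(5/8)*c/2) + C2*cos(2^(5/8)*c/2))*exp(-2^(5/8)*c/2) + (C3*sin(2^(5/8)*c/2) + C4*cos(2^(5/8)*c/2))*exp(2^(5/8)*c/2)


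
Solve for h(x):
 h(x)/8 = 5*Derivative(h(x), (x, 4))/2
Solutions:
 h(x) = C1*exp(-sqrt(2)*5^(3/4)*x/10) + C2*exp(sqrt(2)*5^(3/4)*x/10) + C3*sin(sqrt(2)*5^(3/4)*x/10) + C4*cos(sqrt(2)*5^(3/4)*x/10)


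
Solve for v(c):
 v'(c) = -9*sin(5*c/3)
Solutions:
 v(c) = C1 + 27*cos(5*c/3)/5


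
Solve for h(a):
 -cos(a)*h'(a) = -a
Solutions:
 h(a) = C1 + Integral(a/cos(a), a)


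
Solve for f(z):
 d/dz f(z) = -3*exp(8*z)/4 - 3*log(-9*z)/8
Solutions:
 f(z) = C1 - 3*z*log(-z)/8 + 3*z*(1 - 2*log(3))/8 - 3*exp(8*z)/32


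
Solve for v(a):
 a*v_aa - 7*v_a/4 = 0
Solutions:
 v(a) = C1 + C2*a^(11/4)


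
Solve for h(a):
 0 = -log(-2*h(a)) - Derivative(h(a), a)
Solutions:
 Integral(1/(log(-_y) + log(2)), (_y, h(a))) = C1 - a


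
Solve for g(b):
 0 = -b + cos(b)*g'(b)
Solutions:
 g(b) = C1 + Integral(b/cos(b), b)


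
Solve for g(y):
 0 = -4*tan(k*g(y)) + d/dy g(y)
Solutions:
 g(y) = Piecewise((-asin(exp(C1*k + 4*k*y))/k + pi/k, Ne(k, 0)), (nan, True))
 g(y) = Piecewise((asin(exp(C1*k + 4*k*y))/k, Ne(k, 0)), (nan, True))


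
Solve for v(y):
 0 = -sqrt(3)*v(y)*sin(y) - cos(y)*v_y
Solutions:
 v(y) = C1*cos(y)^(sqrt(3))


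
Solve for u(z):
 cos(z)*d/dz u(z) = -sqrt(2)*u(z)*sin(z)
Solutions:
 u(z) = C1*cos(z)^(sqrt(2))


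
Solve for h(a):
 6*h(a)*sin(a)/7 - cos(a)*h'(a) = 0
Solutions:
 h(a) = C1/cos(a)^(6/7)


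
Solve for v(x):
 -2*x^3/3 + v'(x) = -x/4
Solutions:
 v(x) = C1 + x^4/6 - x^2/8


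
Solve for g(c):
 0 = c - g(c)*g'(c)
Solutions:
 g(c) = -sqrt(C1 + c^2)
 g(c) = sqrt(C1 + c^2)


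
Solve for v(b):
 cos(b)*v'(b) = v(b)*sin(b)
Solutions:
 v(b) = C1/cos(b)


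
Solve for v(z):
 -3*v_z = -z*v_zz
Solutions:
 v(z) = C1 + C2*z^4


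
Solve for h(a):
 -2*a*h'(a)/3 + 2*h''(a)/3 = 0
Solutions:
 h(a) = C1 + C2*erfi(sqrt(2)*a/2)


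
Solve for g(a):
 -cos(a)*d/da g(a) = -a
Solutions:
 g(a) = C1 + Integral(a/cos(a), a)


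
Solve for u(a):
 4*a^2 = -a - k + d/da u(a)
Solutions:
 u(a) = C1 + 4*a^3/3 + a^2/2 + a*k


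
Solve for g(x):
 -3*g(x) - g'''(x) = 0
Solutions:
 g(x) = C3*exp(-3^(1/3)*x) + (C1*sin(3^(5/6)*x/2) + C2*cos(3^(5/6)*x/2))*exp(3^(1/3)*x/2)


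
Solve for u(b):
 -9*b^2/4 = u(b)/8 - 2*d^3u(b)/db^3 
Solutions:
 u(b) = C3*exp(2^(2/3)*b/4) - 18*b^2 + (C1*sin(2^(2/3)*sqrt(3)*b/8) + C2*cos(2^(2/3)*sqrt(3)*b/8))*exp(-2^(2/3)*b/8)


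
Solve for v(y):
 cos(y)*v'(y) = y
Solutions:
 v(y) = C1 + Integral(y/cos(y), y)


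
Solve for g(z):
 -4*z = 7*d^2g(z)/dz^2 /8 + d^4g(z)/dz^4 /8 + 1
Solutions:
 g(z) = C1 + C2*z + C3*sin(sqrt(7)*z) + C4*cos(sqrt(7)*z) - 16*z^3/21 - 4*z^2/7


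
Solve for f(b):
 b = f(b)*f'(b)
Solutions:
 f(b) = -sqrt(C1 + b^2)
 f(b) = sqrt(C1 + b^2)


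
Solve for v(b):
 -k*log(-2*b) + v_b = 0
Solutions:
 v(b) = C1 + b*k*log(-b) + b*k*(-1 + log(2))


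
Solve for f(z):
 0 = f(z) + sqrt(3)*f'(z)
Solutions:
 f(z) = C1*exp(-sqrt(3)*z/3)


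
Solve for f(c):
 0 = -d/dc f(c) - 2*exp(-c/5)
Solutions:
 f(c) = C1 + 10*exp(-c/5)


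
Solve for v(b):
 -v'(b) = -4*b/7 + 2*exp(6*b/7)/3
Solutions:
 v(b) = C1 + 2*b^2/7 - 7*exp(6*b/7)/9


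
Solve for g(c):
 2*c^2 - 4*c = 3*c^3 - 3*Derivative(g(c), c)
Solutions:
 g(c) = C1 + c^4/4 - 2*c^3/9 + 2*c^2/3


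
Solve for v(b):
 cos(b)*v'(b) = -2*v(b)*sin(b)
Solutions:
 v(b) = C1*cos(b)^2


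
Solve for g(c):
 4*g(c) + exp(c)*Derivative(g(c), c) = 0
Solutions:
 g(c) = C1*exp(4*exp(-c))


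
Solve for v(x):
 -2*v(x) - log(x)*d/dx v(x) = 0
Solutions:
 v(x) = C1*exp(-2*li(x))


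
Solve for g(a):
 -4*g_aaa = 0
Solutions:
 g(a) = C1 + C2*a + C3*a^2


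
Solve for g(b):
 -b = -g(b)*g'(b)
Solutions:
 g(b) = -sqrt(C1 + b^2)
 g(b) = sqrt(C1 + b^2)


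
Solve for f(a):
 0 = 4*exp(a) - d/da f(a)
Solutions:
 f(a) = C1 + 4*exp(a)


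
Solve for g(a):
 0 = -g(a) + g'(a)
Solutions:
 g(a) = C1*exp(a)


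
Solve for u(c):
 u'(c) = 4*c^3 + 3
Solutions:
 u(c) = C1 + c^4 + 3*c


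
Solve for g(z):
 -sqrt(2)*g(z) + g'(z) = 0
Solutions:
 g(z) = C1*exp(sqrt(2)*z)


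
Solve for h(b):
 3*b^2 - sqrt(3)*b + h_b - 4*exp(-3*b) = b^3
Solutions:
 h(b) = C1 + b^4/4 - b^3 + sqrt(3)*b^2/2 - 4*exp(-3*b)/3


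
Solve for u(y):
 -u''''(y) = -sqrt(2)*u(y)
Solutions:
 u(y) = C1*exp(-2^(1/8)*y) + C2*exp(2^(1/8)*y) + C3*sin(2^(1/8)*y) + C4*cos(2^(1/8)*y)


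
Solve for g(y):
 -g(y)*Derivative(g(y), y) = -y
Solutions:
 g(y) = -sqrt(C1 + y^2)
 g(y) = sqrt(C1 + y^2)


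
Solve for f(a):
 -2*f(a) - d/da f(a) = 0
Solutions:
 f(a) = C1*exp(-2*a)


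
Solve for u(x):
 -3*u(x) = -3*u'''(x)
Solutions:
 u(x) = C3*exp(x) + (C1*sin(sqrt(3)*x/2) + C2*cos(sqrt(3)*x/2))*exp(-x/2)


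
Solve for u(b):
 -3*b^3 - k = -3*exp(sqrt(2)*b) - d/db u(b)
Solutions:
 u(b) = C1 + 3*b^4/4 + b*k - 3*sqrt(2)*exp(sqrt(2)*b)/2


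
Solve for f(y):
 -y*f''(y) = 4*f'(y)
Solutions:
 f(y) = C1 + C2/y^3


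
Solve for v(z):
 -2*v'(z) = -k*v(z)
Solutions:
 v(z) = C1*exp(k*z/2)


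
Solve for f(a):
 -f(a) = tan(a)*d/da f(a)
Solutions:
 f(a) = C1/sin(a)


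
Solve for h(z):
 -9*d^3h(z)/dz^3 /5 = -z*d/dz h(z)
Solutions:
 h(z) = C1 + Integral(C2*airyai(15^(1/3)*z/3) + C3*airybi(15^(1/3)*z/3), z)


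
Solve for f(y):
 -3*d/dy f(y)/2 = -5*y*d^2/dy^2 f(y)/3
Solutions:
 f(y) = C1 + C2*y^(19/10)


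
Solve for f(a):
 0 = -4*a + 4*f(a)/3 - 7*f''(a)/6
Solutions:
 f(a) = C1*exp(-2*sqrt(14)*a/7) + C2*exp(2*sqrt(14)*a/7) + 3*a


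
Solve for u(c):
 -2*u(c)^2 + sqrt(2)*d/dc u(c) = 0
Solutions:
 u(c) = -1/(C1 + sqrt(2)*c)


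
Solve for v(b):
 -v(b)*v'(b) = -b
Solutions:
 v(b) = -sqrt(C1 + b^2)
 v(b) = sqrt(C1 + b^2)


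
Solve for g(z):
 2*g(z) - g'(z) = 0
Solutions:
 g(z) = C1*exp(2*z)


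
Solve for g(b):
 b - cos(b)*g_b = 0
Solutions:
 g(b) = C1 + Integral(b/cos(b), b)


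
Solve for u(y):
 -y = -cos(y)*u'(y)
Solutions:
 u(y) = C1 + Integral(y/cos(y), y)


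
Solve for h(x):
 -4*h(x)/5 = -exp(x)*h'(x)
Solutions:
 h(x) = C1*exp(-4*exp(-x)/5)


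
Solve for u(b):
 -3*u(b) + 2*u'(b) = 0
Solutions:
 u(b) = C1*exp(3*b/2)


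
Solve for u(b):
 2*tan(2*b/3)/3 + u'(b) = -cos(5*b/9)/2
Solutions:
 u(b) = C1 + log(cos(2*b/3)) - 9*sin(5*b/9)/10


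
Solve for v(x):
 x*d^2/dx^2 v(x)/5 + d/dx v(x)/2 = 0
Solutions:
 v(x) = C1 + C2/x^(3/2)


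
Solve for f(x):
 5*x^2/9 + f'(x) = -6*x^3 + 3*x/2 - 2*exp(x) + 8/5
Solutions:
 f(x) = C1 - 3*x^4/2 - 5*x^3/27 + 3*x^2/4 + 8*x/5 - 2*exp(x)


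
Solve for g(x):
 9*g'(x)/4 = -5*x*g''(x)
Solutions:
 g(x) = C1 + C2*x^(11/20)


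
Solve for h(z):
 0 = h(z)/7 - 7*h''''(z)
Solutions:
 h(z) = C1*exp(-sqrt(7)*z/7) + C2*exp(sqrt(7)*z/7) + C3*sin(sqrt(7)*z/7) + C4*cos(sqrt(7)*z/7)


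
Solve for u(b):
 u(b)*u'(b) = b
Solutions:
 u(b) = -sqrt(C1 + b^2)
 u(b) = sqrt(C1 + b^2)


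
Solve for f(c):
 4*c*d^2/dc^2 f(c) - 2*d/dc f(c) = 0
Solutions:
 f(c) = C1 + C2*c^(3/2)


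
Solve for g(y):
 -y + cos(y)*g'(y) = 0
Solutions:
 g(y) = C1 + Integral(y/cos(y), y)


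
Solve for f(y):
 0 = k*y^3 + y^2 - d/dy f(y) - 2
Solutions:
 f(y) = C1 + k*y^4/4 + y^3/3 - 2*y


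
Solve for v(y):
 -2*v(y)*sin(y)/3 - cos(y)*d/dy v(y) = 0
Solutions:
 v(y) = C1*cos(y)^(2/3)


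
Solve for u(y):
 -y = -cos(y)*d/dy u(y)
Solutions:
 u(y) = C1 + Integral(y/cos(y), y)


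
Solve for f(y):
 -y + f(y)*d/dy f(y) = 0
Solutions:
 f(y) = -sqrt(C1 + y^2)
 f(y) = sqrt(C1 + y^2)


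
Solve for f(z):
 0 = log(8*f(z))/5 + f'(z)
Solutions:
 5*Integral(1/(log(_y) + 3*log(2)), (_y, f(z))) = C1 - z


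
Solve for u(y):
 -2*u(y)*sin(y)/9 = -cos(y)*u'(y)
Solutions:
 u(y) = C1/cos(y)^(2/9)


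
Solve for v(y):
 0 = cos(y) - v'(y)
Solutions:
 v(y) = C1 + sin(y)


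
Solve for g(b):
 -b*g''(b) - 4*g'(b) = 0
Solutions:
 g(b) = C1 + C2/b^3


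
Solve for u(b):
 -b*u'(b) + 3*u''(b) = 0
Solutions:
 u(b) = C1 + C2*erfi(sqrt(6)*b/6)


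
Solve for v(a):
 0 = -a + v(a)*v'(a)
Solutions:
 v(a) = -sqrt(C1 + a^2)
 v(a) = sqrt(C1 + a^2)


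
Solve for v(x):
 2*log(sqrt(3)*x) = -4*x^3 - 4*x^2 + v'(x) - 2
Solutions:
 v(x) = C1 + x^4 + 4*x^3/3 + 2*x*log(x) + x*log(3)


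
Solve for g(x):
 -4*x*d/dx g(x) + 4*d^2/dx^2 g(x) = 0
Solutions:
 g(x) = C1 + C2*erfi(sqrt(2)*x/2)


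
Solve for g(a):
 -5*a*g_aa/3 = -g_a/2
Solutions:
 g(a) = C1 + C2*a^(13/10)


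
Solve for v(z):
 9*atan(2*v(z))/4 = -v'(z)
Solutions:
 Integral(1/atan(2*_y), (_y, v(z))) = C1 - 9*z/4


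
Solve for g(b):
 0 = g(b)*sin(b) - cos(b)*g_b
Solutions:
 g(b) = C1/cos(b)


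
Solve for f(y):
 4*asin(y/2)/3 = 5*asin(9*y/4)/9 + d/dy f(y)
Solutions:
 f(y) = C1 + 4*y*asin(y/2)/3 - 5*y*asin(9*y/4)/9 + 4*sqrt(4 - y^2)/3 - 5*sqrt(16 - 81*y^2)/81


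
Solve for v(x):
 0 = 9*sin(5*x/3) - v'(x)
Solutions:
 v(x) = C1 - 27*cos(5*x/3)/5


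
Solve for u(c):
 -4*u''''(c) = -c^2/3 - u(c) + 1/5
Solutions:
 u(c) = C1*exp(-sqrt(2)*c/2) + C2*exp(sqrt(2)*c/2) + C3*sin(sqrt(2)*c/2) + C4*cos(sqrt(2)*c/2) - c^2/3 + 1/5


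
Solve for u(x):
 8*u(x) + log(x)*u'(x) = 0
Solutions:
 u(x) = C1*exp(-8*li(x))


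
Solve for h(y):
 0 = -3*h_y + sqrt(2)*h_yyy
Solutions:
 h(y) = C1 + C2*exp(-2^(3/4)*sqrt(3)*y/2) + C3*exp(2^(3/4)*sqrt(3)*y/2)


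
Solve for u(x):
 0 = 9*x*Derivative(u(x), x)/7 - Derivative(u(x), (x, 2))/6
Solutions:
 u(x) = C1 + C2*erfi(3*sqrt(21)*x/7)


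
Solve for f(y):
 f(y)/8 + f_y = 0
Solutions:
 f(y) = C1*exp(-y/8)


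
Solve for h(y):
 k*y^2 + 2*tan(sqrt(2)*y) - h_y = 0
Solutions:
 h(y) = C1 + k*y^3/3 - sqrt(2)*log(cos(sqrt(2)*y))


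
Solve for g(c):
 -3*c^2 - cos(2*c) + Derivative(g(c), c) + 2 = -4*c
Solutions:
 g(c) = C1 + c^3 - 2*c^2 - 2*c + sin(2*c)/2


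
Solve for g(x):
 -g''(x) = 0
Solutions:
 g(x) = C1 + C2*x


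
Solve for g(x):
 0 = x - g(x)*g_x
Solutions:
 g(x) = -sqrt(C1 + x^2)
 g(x) = sqrt(C1 + x^2)


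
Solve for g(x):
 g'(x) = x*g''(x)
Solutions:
 g(x) = C1 + C2*x^2


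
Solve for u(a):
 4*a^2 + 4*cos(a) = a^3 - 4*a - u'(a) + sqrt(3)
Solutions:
 u(a) = C1 + a^4/4 - 4*a^3/3 - 2*a^2 + sqrt(3)*a - 4*sin(a)


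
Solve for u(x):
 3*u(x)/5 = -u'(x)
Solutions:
 u(x) = C1*exp(-3*x/5)


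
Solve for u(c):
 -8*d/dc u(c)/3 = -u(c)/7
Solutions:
 u(c) = C1*exp(3*c/56)


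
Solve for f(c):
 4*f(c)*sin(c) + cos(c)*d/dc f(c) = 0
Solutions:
 f(c) = C1*cos(c)^4


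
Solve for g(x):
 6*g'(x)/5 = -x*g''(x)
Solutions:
 g(x) = C1 + C2/x^(1/5)


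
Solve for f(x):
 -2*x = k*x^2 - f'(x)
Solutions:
 f(x) = C1 + k*x^3/3 + x^2


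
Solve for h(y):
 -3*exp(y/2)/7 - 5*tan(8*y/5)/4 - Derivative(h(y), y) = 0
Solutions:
 h(y) = C1 - 6*exp(y/2)/7 + 25*log(cos(8*y/5))/32


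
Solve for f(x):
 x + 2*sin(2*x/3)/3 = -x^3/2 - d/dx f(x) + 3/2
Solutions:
 f(x) = C1 - x^4/8 - x^2/2 + 3*x/2 + cos(2*x/3)


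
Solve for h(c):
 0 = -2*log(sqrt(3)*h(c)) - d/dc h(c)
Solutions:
 Integral(1/(2*log(_y) + log(3)), (_y, h(c))) = C1 - c


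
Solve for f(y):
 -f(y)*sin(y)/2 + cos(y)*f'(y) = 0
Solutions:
 f(y) = C1/sqrt(cos(y))


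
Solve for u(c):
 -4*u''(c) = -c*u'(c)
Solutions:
 u(c) = C1 + C2*erfi(sqrt(2)*c/4)


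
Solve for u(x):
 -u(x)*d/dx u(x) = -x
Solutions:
 u(x) = -sqrt(C1 + x^2)
 u(x) = sqrt(C1 + x^2)


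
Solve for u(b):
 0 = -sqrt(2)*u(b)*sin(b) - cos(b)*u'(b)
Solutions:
 u(b) = C1*cos(b)^(sqrt(2))


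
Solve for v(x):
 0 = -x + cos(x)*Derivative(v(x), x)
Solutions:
 v(x) = C1 + Integral(x/cos(x), x)


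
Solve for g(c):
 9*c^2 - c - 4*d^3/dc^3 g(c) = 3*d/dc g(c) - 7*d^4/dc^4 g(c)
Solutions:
 g(c) = C1 + C4*exp(c) + c^3 - c^2/6 - 8*c + (C2*sin(5*sqrt(3)*c/14) + C3*cos(5*sqrt(3)*c/14))*exp(-3*c/14)


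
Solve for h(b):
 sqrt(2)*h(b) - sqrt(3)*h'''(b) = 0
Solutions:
 h(b) = C3*exp(2^(1/6)*3^(5/6)*b/3) + (C1*sin(2^(1/6)*3^(1/3)*b/2) + C2*cos(2^(1/6)*3^(1/3)*b/2))*exp(-2^(1/6)*3^(5/6)*b/6)


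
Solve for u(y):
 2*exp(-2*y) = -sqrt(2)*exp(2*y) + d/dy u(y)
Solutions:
 u(y) = C1 + sqrt(2)*exp(2*y)/2 - exp(-2*y)


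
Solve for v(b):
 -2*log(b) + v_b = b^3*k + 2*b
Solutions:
 v(b) = C1 + b^4*k/4 + b^2 + 2*b*log(b) - 2*b


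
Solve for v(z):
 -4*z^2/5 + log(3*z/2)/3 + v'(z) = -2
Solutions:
 v(z) = C1 + 4*z^3/15 - z*log(z)/3 - 5*z/3 - z*log(3)/3 + z*log(2)/3


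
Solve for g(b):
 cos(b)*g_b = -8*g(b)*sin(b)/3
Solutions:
 g(b) = C1*cos(b)^(8/3)


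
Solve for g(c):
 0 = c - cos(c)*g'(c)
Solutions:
 g(c) = C1 + Integral(c/cos(c), c)


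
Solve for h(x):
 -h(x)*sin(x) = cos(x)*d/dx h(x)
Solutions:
 h(x) = C1*cos(x)


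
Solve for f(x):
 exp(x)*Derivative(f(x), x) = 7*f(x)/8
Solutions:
 f(x) = C1*exp(-7*exp(-x)/8)


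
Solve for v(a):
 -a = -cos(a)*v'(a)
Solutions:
 v(a) = C1 + Integral(a/cos(a), a)


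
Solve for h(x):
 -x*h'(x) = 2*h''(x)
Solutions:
 h(x) = C1 + C2*erf(x/2)


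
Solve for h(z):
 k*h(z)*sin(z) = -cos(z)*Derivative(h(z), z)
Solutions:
 h(z) = C1*exp(k*log(cos(z)))


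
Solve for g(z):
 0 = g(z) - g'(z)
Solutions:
 g(z) = C1*exp(z)


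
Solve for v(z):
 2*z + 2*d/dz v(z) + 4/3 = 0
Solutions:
 v(z) = C1 - z^2/2 - 2*z/3


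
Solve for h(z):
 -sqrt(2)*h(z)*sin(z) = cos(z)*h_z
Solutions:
 h(z) = C1*cos(z)^(sqrt(2))


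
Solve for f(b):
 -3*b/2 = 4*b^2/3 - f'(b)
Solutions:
 f(b) = C1 + 4*b^3/9 + 3*b^2/4


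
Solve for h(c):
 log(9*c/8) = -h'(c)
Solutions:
 h(c) = C1 - c*log(c) + c*log(8/9) + c


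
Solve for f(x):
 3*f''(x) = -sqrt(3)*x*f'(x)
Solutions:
 f(x) = C1 + C2*erf(sqrt(2)*3^(3/4)*x/6)


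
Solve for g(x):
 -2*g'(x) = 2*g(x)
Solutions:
 g(x) = C1*exp(-x)


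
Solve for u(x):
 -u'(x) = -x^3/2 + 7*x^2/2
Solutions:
 u(x) = C1 + x^4/8 - 7*x^3/6


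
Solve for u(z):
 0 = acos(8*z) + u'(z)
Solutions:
 u(z) = C1 - z*acos(8*z) + sqrt(1 - 64*z^2)/8


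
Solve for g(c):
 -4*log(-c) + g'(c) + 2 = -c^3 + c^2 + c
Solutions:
 g(c) = C1 - c^4/4 + c^3/3 + c^2/2 + 4*c*log(-c) - 6*c


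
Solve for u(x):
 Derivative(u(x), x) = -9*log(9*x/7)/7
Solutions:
 u(x) = C1 - 9*x*log(x)/7 - 18*x*log(3)/7 + 9*x/7 + 9*x*log(7)/7


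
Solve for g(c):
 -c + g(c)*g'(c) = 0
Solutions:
 g(c) = -sqrt(C1 + c^2)
 g(c) = sqrt(C1 + c^2)


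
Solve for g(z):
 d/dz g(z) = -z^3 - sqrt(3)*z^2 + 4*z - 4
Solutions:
 g(z) = C1 - z^4/4 - sqrt(3)*z^3/3 + 2*z^2 - 4*z


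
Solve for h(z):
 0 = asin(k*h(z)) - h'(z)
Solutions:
 Integral(1/asin(_y*k), (_y, h(z))) = C1 + z


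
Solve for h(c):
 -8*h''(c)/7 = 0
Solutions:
 h(c) = C1 + C2*c


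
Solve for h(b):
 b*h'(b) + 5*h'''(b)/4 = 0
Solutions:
 h(b) = C1 + Integral(C2*airyai(-10^(2/3)*b/5) + C3*airybi(-10^(2/3)*b/5), b)


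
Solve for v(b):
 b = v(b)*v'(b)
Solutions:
 v(b) = -sqrt(C1 + b^2)
 v(b) = sqrt(C1 + b^2)


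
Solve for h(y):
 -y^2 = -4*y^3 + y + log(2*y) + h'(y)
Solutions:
 h(y) = C1 + y^4 - y^3/3 - y^2/2 - y*log(y) - y*log(2) + y


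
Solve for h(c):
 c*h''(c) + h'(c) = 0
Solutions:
 h(c) = C1 + C2*log(c)


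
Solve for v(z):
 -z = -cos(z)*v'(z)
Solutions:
 v(z) = C1 + Integral(z/cos(z), z)


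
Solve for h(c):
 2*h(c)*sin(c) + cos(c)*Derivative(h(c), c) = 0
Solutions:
 h(c) = C1*cos(c)^2


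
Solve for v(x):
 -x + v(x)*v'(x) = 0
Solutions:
 v(x) = -sqrt(C1 + x^2)
 v(x) = sqrt(C1 + x^2)


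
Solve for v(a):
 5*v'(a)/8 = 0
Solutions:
 v(a) = C1


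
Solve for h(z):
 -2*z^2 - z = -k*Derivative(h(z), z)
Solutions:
 h(z) = C1 + 2*z^3/(3*k) + z^2/(2*k)


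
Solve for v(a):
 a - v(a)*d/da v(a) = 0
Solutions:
 v(a) = -sqrt(C1 + a^2)
 v(a) = sqrt(C1 + a^2)


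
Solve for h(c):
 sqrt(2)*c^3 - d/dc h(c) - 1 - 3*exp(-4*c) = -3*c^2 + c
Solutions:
 h(c) = C1 + sqrt(2)*c^4/4 + c^3 - c^2/2 - c + 3*exp(-4*c)/4


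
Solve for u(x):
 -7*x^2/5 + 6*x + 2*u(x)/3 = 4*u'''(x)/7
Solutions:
 u(x) = C3*exp(6^(2/3)*7^(1/3)*x/6) + 21*x^2/10 - 9*x + (C1*sin(2^(2/3)*3^(1/6)*7^(1/3)*x/4) + C2*cos(2^(2/3)*3^(1/6)*7^(1/3)*x/4))*exp(-6^(2/3)*7^(1/3)*x/12)


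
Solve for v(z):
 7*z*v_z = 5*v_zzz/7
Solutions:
 v(z) = C1 + Integral(C2*airyai(35^(2/3)*z/5) + C3*airybi(35^(2/3)*z/5), z)


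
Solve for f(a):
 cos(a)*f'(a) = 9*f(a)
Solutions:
 f(a) = C1*sqrt(sin(a) + 1)*(sin(a)^4 + 4*sin(a)^3 + 6*sin(a)^2 + 4*sin(a) + 1)/(sqrt(sin(a) - 1)*(sin(a)^4 - 4*sin(a)^3 + 6*sin(a)^2 - 4*sin(a) + 1))


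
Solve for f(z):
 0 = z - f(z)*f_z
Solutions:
 f(z) = -sqrt(C1 + z^2)
 f(z) = sqrt(C1 + z^2)


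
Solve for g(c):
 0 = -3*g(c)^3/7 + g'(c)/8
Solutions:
 g(c) = -sqrt(14)*sqrt(-1/(C1 + 24*c))/2
 g(c) = sqrt(14)*sqrt(-1/(C1 + 24*c))/2


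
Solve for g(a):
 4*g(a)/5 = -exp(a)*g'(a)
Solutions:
 g(a) = C1*exp(4*exp(-a)/5)


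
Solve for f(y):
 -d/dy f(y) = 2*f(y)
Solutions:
 f(y) = C1*exp(-2*y)


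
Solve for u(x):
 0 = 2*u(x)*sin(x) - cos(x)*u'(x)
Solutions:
 u(x) = C1/cos(x)^2


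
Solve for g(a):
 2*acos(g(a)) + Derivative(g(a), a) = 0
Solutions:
 Integral(1/acos(_y), (_y, g(a))) = C1 - 2*a


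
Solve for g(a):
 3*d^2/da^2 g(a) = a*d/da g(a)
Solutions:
 g(a) = C1 + C2*erfi(sqrt(6)*a/6)


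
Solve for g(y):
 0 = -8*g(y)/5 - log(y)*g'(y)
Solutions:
 g(y) = C1*exp(-8*li(y)/5)


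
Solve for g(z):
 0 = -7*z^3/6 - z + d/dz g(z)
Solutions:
 g(z) = C1 + 7*z^4/24 + z^2/2


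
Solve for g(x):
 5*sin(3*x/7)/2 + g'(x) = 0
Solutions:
 g(x) = C1 + 35*cos(3*x/7)/6


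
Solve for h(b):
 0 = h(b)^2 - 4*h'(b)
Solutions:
 h(b) = -4/(C1 + b)


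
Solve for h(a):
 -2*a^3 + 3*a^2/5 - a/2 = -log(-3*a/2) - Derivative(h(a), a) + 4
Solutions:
 h(a) = C1 + a^4/2 - a^3/5 + a^2/4 - a*log(-a) + a*(-log(3) + log(2) + 5)


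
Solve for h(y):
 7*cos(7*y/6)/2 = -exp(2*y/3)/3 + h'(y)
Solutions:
 h(y) = C1 + exp(2*y/3)/2 + 3*sin(7*y/6)


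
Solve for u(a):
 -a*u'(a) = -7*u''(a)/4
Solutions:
 u(a) = C1 + C2*erfi(sqrt(14)*a/7)


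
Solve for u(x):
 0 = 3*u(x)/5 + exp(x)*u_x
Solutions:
 u(x) = C1*exp(3*exp(-x)/5)


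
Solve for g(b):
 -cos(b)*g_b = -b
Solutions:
 g(b) = C1 + Integral(b/cos(b), b)


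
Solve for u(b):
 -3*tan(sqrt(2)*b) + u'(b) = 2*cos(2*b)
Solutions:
 u(b) = C1 - 3*sqrt(2)*log(cos(sqrt(2)*b))/2 + sin(2*b)


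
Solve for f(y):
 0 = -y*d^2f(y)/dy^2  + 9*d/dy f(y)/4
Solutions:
 f(y) = C1 + C2*y^(13/4)


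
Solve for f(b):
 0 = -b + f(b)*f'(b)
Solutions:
 f(b) = -sqrt(C1 + b^2)
 f(b) = sqrt(C1 + b^2)


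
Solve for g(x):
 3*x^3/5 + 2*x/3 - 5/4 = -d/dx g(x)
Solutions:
 g(x) = C1 - 3*x^4/20 - x^2/3 + 5*x/4


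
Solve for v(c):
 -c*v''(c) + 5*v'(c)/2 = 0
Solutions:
 v(c) = C1 + C2*c^(7/2)


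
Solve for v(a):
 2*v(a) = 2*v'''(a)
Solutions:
 v(a) = C3*exp(a) + (C1*sin(sqrt(3)*a/2) + C2*cos(sqrt(3)*a/2))*exp(-a/2)


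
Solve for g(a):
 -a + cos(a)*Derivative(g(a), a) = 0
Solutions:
 g(a) = C1 + Integral(a/cos(a), a)


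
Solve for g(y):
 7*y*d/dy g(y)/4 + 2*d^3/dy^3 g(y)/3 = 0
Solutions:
 g(y) = C1 + Integral(C2*airyai(-21^(1/3)*y/2) + C3*airybi(-21^(1/3)*y/2), y)


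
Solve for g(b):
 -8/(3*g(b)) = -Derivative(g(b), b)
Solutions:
 g(b) = -sqrt(C1 + 48*b)/3
 g(b) = sqrt(C1 + 48*b)/3


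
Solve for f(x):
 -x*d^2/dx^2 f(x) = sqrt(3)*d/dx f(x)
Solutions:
 f(x) = C1 + C2*x^(1 - sqrt(3))


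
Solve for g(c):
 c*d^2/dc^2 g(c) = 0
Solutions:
 g(c) = C1 + C2*c


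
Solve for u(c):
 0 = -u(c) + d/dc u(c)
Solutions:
 u(c) = C1*exp(c)


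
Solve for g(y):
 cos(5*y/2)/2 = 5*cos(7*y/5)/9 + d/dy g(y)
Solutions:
 g(y) = C1 - 25*sin(7*y/5)/63 + sin(5*y/2)/5


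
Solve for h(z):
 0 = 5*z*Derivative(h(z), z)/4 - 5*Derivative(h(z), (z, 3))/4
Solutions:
 h(z) = C1 + Integral(C2*airyai(z) + C3*airybi(z), z)


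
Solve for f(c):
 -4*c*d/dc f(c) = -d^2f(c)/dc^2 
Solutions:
 f(c) = C1 + C2*erfi(sqrt(2)*c)


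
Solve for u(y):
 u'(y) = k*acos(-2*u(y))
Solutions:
 Integral(1/acos(-2*_y), (_y, u(y))) = C1 + k*y


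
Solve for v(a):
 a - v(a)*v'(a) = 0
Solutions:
 v(a) = -sqrt(C1 + a^2)
 v(a) = sqrt(C1 + a^2)


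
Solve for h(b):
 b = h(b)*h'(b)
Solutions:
 h(b) = -sqrt(C1 + b^2)
 h(b) = sqrt(C1 + b^2)


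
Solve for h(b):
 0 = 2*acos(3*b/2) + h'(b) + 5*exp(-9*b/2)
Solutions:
 h(b) = C1 - 2*b*acos(3*b/2) + 2*sqrt(4 - 9*b^2)/3 + 10*exp(-9*b/2)/9


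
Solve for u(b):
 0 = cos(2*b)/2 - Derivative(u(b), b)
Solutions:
 u(b) = C1 + sin(2*b)/4


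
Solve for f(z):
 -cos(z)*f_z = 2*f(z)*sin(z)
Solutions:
 f(z) = C1*cos(z)^2


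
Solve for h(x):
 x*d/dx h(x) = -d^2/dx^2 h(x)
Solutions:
 h(x) = C1 + C2*erf(sqrt(2)*x/2)


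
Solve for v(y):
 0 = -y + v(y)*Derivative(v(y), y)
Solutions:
 v(y) = -sqrt(C1 + y^2)
 v(y) = sqrt(C1 + y^2)


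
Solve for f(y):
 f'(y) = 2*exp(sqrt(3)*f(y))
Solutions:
 f(y) = sqrt(3)*(2*log(-1/(C1 + 2*y)) - log(3))/6


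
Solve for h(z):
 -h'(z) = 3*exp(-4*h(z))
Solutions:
 h(z) = log(-I*(C1 - 12*z)^(1/4))
 h(z) = log(I*(C1 - 12*z)^(1/4))
 h(z) = log(-(C1 - 12*z)^(1/4))
 h(z) = log(C1 - 12*z)/4


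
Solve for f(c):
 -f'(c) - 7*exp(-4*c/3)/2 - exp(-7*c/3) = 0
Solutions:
 f(c) = C1 + 21*exp(-4*c/3)/8 + 3*exp(-7*c/3)/7


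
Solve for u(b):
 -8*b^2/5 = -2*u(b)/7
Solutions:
 u(b) = 28*b^2/5


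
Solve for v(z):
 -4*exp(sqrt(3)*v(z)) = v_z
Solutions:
 v(z) = sqrt(3)*(2*log(1/(C1 + 4*z)) - log(3))/6


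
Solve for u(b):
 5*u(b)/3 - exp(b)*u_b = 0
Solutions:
 u(b) = C1*exp(-5*exp(-b)/3)


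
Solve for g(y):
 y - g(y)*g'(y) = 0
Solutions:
 g(y) = -sqrt(C1 + y^2)
 g(y) = sqrt(C1 + y^2)


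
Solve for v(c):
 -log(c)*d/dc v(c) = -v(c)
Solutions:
 v(c) = C1*exp(li(c))


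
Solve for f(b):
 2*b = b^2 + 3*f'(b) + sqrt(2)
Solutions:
 f(b) = C1 - b^3/9 + b^2/3 - sqrt(2)*b/3


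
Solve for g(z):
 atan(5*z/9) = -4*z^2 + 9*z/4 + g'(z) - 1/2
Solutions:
 g(z) = C1 + 4*z^3/3 - 9*z^2/8 + z*atan(5*z/9) + z/2 - 9*log(25*z^2 + 81)/10


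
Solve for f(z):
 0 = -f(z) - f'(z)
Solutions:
 f(z) = C1*exp(-z)


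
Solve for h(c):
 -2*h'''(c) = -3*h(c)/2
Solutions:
 h(c) = C3*exp(6^(1/3)*c/2) + (C1*sin(2^(1/3)*3^(5/6)*c/4) + C2*cos(2^(1/3)*3^(5/6)*c/4))*exp(-6^(1/3)*c/4)


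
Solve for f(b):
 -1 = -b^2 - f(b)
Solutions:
 f(b) = 1 - b^2


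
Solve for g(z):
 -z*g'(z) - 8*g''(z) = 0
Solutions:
 g(z) = C1 + C2*erf(z/4)


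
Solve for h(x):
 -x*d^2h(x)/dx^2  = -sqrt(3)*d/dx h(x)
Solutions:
 h(x) = C1 + C2*x^(1 + sqrt(3))


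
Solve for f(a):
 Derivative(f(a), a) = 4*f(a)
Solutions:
 f(a) = C1*exp(4*a)


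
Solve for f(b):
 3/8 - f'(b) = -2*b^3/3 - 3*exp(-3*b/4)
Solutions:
 f(b) = C1 + b^4/6 + 3*b/8 - 4*exp(-3*b/4)


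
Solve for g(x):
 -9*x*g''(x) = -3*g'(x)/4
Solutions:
 g(x) = C1 + C2*x^(13/12)


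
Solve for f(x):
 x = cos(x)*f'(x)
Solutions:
 f(x) = C1 + Integral(x/cos(x), x)


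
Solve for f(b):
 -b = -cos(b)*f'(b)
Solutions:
 f(b) = C1 + Integral(b/cos(b), b)


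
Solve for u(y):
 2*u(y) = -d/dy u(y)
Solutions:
 u(y) = C1*exp(-2*y)


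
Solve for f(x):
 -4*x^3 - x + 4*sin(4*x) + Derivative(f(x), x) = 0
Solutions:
 f(x) = C1 + x^4 + x^2/2 + cos(4*x)


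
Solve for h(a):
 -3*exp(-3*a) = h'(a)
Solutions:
 h(a) = C1 + exp(-3*a)


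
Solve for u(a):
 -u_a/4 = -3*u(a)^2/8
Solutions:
 u(a) = -2/(C1 + 3*a)


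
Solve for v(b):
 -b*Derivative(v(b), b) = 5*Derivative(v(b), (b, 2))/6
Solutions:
 v(b) = C1 + C2*erf(sqrt(15)*b/5)


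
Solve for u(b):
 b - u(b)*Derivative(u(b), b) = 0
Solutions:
 u(b) = -sqrt(C1 + b^2)
 u(b) = sqrt(C1 + b^2)


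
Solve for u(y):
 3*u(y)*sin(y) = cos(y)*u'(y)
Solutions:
 u(y) = C1/cos(y)^3


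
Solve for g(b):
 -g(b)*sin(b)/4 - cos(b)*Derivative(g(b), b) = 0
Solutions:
 g(b) = C1*cos(b)^(1/4)


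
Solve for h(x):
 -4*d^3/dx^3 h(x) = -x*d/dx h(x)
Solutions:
 h(x) = C1 + Integral(C2*airyai(2^(1/3)*x/2) + C3*airybi(2^(1/3)*x/2), x)


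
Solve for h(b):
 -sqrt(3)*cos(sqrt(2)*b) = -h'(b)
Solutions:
 h(b) = C1 + sqrt(6)*sin(sqrt(2)*b)/2


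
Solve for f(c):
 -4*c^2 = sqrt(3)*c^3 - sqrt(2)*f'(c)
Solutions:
 f(c) = C1 + sqrt(6)*c^4/8 + 2*sqrt(2)*c^3/3


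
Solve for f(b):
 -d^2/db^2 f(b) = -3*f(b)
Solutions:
 f(b) = C1*exp(-sqrt(3)*b) + C2*exp(sqrt(3)*b)


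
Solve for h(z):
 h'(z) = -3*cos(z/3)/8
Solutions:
 h(z) = C1 - 9*sin(z/3)/8


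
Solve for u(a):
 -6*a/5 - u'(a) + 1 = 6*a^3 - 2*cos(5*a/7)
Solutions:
 u(a) = C1 - 3*a^4/2 - 3*a^2/5 + a + 14*sin(5*a/7)/5


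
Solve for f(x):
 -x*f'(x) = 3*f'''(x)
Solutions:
 f(x) = C1 + Integral(C2*airyai(-3^(2/3)*x/3) + C3*airybi(-3^(2/3)*x/3), x)


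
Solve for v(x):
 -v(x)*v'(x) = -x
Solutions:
 v(x) = -sqrt(C1 + x^2)
 v(x) = sqrt(C1 + x^2)


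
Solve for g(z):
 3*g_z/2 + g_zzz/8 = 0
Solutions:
 g(z) = C1 + C2*sin(2*sqrt(3)*z) + C3*cos(2*sqrt(3)*z)


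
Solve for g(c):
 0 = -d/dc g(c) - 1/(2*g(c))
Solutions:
 g(c) = -sqrt(C1 - c)
 g(c) = sqrt(C1 - c)


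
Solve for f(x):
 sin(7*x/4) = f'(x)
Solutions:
 f(x) = C1 - 4*cos(7*x/4)/7


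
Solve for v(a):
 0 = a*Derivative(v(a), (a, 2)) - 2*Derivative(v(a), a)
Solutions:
 v(a) = C1 + C2*a^3


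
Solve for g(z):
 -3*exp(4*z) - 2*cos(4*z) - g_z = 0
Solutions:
 g(z) = C1 - 3*exp(4*z)/4 - sin(4*z)/2


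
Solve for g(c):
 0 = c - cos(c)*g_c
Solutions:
 g(c) = C1 + Integral(c/cos(c), c)


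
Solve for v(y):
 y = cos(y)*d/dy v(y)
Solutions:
 v(y) = C1 + Integral(y/cos(y), y)


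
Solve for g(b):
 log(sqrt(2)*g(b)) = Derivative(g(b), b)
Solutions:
 -2*Integral(1/(2*log(_y) + log(2)), (_y, g(b))) = C1 - b


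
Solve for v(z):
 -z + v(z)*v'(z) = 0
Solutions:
 v(z) = -sqrt(C1 + z^2)
 v(z) = sqrt(C1 + z^2)


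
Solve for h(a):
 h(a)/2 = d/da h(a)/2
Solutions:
 h(a) = C1*exp(a)


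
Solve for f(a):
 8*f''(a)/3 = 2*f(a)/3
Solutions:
 f(a) = C1*exp(-a/2) + C2*exp(a/2)


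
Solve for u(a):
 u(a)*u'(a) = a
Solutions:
 u(a) = -sqrt(C1 + a^2)
 u(a) = sqrt(C1 + a^2)


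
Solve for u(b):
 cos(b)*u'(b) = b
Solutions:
 u(b) = C1 + Integral(b/cos(b), b)


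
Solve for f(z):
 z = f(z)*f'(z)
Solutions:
 f(z) = -sqrt(C1 + z^2)
 f(z) = sqrt(C1 + z^2)


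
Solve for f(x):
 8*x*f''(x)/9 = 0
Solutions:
 f(x) = C1 + C2*x


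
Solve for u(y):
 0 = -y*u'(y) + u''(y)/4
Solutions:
 u(y) = C1 + C2*erfi(sqrt(2)*y)


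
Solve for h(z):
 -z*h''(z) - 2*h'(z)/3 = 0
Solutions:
 h(z) = C1 + C2*z^(1/3)


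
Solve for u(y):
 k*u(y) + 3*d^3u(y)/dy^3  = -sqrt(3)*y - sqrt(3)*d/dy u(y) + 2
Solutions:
 u(y) = C1*exp(2^(1/3)*y*(-2^(1/3)*(9*k + sqrt(3)*sqrt(27*k^2 + 4*sqrt(3)))^(1/3) + 2*sqrt(3)/(9*k + sqrt(3)*sqrt(27*k^2 + 4*sqrt(3)))^(1/3))/6) + C2*exp(2^(1/3)*y*(2^(1/3)*(9*k + sqrt(3)*sqrt(27*k^2 + 4*sqrt(3)))^(1/3) - 2^(1/3)*sqrt(3)*I*(9*k + sqrt(3)*sqrt(27*k^2 + 4*sqrt(3)))^(1/3) + 8*sqrt(3)/((-1 + sqrt(3)*I)*(9*k + sqrt(3)*sqrt(27*k^2 + 4*sqrt(3)))^(1/3)))/12) + C3*exp(2^(1/3)*y*(2^(1/3)*(9*k + sqrt(3)*sqrt(27*k^2 + 4*sqrt(3)))^(1/3) + 2^(1/3)*sqrt(3)*I*(9*k + sqrt(3)*sqrt(27*k^2 + 4*sqrt(3)))^(1/3) - 8*sqrt(3)/((1 + sqrt(3)*I)*(9*k + sqrt(3)*sqrt(27*k^2 + 4*sqrt(3)))^(1/3)))/12) - sqrt(3)*y/k + 2/k + 3/k^2


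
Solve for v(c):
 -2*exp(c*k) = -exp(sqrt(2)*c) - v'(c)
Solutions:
 v(c) = C1 - sqrt(2)*exp(sqrt(2)*c)/2 + 2*exp(c*k)/k


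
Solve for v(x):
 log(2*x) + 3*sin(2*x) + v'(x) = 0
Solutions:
 v(x) = C1 - x*log(x) - x*log(2) + x + 3*cos(2*x)/2


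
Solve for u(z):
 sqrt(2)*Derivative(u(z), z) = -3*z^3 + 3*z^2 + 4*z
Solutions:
 u(z) = C1 - 3*sqrt(2)*z^4/8 + sqrt(2)*z^3/2 + sqrt(2)*z^2


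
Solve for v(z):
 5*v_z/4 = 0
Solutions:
 v(z) = C1


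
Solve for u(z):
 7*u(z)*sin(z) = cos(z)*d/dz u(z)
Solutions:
 u(z) = C1/cos(z)^7


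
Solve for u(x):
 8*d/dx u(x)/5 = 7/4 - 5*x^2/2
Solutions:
 u(x) = C1 - 25*x^3/48 + 35*x/32


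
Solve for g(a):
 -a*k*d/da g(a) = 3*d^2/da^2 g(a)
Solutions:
 g(a) = Piecewise((-sqrt(6)*sqrt(pi)*C1*erf(sqrt(6)*a*sqrt(k)/6)/(2*sqrt(k)) - C2, (k > 0) | (k < 0)), (-C1*a - C2, True))


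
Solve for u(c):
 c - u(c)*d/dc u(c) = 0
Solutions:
 u(c) = -sqrt(C1 + c^2)
 u(c) = sqrt(C1 + c^2)


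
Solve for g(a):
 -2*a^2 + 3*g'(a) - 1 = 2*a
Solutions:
 g(a) = C1 + 2*a^3/9 + a^2/3 + a/3


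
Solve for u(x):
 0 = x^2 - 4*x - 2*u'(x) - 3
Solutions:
 u(x) = C1 + x^3/6 - x^2 - 3*x/2


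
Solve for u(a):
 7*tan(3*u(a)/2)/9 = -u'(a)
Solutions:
 u(a) = -2*asin(C1*exp(-7*a/6))/3 + 2*pi/3
 u(a) = 2*asin(C1*exp(-7*a/6))/3


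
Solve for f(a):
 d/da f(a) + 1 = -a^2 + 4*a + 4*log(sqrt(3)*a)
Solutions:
 f(a) = C1 - a^3/3 + 2*a^2 + 4*a*log(a) - 5*a + a*log(9)


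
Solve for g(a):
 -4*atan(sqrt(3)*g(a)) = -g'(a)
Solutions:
 Integral(1/atan(sqrt(3)*_y), (_y, g(a))) = C1 + 4*a


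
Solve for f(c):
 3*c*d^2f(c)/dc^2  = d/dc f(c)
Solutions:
 f(c) = C1 + C2*c^(4/3)


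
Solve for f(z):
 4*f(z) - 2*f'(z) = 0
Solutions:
 f(z) = C1*exp(2*z)


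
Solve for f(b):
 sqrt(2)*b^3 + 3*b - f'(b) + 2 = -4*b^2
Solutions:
 f(b) = C1 + sqrt(2)*b^4/4 + 4*b^3/3 + 3*b^2/2 + 2*b


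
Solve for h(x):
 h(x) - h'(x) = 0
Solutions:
 h(x) = C1*exp(x)


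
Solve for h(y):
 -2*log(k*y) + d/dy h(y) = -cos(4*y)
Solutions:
 h(y) = C1 + 2*y*log(k*y) - 2*y - sin(4*y)/4


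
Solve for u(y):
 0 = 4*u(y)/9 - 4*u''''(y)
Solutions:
 u(y) = C1*exp(-sqrt(3)*y/3) + C2*exp(sqrt(3)*y/3) + C3*sin(sqrt(3)*y/3) + C4*cos(sqrt(3)*y/3)


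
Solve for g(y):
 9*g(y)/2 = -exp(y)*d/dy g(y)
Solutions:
 g(y) = C1*exp(9*exp(-y)/2)


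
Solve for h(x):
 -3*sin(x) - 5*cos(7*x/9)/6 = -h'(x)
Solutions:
 h(x) = C1 + 15*sin(7*x/9)/14 - 3*cos(x)


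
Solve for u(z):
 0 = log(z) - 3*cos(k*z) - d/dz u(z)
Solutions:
 u(z) = C1 + z*log(z) - z - 3*Piecewise((sin(k*z)/k, Ne(k, 0)), (z, True))


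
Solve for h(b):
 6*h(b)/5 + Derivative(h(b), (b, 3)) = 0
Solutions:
 h(b) = C3*exp(-5^(2/3)*6^(1/3)*b/5) + (C1*sin(2^(1/3)*3^(5/6)*5^(2/3)*b/10) + C2*cos(2^(1/3)*3^(5/6)*5^(2/3)*b/10))*exp(5^(2/3)*6^(1/3)*b/10)


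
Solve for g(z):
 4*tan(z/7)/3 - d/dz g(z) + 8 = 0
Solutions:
 g(z) = C1 + 8*z - 28*log(cos(z/7))/3


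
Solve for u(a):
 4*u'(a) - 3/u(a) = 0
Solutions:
 u(a) = -sqrt(C1 + 6*a)/2
 u(a) = sqrt(C1 + 6*a)/2


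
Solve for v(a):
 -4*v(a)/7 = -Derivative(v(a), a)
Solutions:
 v(a) = C1*exp(4*a/7)


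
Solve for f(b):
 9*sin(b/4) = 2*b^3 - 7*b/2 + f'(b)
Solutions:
 f(b) = C1 - b^4/2 + 7*b^2/4 - 36*cos(b/4)


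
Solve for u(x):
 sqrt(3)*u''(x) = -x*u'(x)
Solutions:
 u(x) = C1 + C2*erf(sqrt(2)*3^(3/4)*x/6)


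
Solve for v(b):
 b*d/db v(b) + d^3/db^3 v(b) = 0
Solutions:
 v(b) = C1 + Integral(C2*airyai(-b) + C3*airybi(-b), b)


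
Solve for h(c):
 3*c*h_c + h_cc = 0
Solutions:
 h(c) = C1 + C2*erf(sqrt(6)*c/2)


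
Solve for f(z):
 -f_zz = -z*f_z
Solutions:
 f(z) = C1 + C2*erfi(sqrt(2)*z/2)


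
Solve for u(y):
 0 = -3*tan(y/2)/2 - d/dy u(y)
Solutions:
 u(y) = C1 + 3*log(cos(y/2))


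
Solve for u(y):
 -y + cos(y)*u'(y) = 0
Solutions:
 u(y) = C1 + Integral(y/cos(y), y)


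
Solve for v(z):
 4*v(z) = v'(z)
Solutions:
 v(z) = C1*exp(4*z)


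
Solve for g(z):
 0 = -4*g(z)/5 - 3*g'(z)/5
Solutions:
 g(z) = C1*exp(-4*z/3)


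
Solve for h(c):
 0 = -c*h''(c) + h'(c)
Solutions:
 h(c) = C1 + C2*c^2


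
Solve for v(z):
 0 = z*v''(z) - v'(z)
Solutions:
 v(z) = C1 + C2*z^2


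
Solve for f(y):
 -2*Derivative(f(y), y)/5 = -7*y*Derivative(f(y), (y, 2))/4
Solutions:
 f(y) = C1 + C2*y^(43/35)


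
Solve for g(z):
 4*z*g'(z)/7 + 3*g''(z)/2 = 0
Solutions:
 g(z) = C1 + C2*erf(2*sqrt(21)*z/21)


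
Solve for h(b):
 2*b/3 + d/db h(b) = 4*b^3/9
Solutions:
 h(b) = C1 + b^4/9 - b^2/3


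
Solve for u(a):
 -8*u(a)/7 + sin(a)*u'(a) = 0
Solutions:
 u(a) = C1*(cos(a) - 1)^(4/7)/(cos(a) + 1)^(4/7)


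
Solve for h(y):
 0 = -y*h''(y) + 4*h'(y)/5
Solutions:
 h(y) = C1 + C2*y^(9/5)


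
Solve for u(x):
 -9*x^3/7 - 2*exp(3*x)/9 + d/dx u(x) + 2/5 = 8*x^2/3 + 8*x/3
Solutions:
 u(x) = C1 + 9*x^4/28 + 8*x^3/9 + 4*x^2/3 - 2*x/5 + 2*exp(3*x)/27


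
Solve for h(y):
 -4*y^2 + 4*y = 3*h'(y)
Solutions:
 h(y) = C1 - 4*y^3/9 + 2*y^2/3


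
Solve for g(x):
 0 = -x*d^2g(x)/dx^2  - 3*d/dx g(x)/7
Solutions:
 g(x) = C1 + C2*x^(4/7)


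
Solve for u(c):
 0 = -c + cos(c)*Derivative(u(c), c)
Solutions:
 u(c) = C1 + Integral(c/cos(c), c)


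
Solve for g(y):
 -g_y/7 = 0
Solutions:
 g(y) = C1


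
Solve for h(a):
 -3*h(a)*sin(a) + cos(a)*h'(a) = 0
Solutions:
 h(a) = C1/cos(a)^3


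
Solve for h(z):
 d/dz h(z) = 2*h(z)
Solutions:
 h(z) = C1*exp(2*z)


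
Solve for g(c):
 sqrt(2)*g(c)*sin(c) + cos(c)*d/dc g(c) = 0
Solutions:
 g(c) = C1*cos(c)^(sqrt(2))


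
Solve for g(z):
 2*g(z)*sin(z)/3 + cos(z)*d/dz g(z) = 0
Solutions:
 g(z) = C1*cos(z)^(2/3)


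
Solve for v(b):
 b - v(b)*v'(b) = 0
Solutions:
 v(b) = -sqrt(C1 + b^2)
 v(b) = sqrt(C1 + b^2)


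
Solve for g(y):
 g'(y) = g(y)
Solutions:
 g(y) = C1*exp(y)


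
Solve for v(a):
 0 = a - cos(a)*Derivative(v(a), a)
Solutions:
 v(a) = C1 + Integral(a/cos(a), a)


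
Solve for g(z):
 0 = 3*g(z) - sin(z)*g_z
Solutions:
 g(z) = C1*(cos(z) - 1)^(3/2)/(cos(z) + 1)^(3/2)


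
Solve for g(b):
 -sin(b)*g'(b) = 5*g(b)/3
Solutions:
 g(b) = C1*(cos(b) + 1)^(5/6)/(cos(b) - 1)^(5/6)


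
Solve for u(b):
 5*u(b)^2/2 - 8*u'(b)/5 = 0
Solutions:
 u(b) = -16/(C1 + 25*b)


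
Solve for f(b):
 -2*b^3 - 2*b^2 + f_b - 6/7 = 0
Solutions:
 f(b) = C1 + b^4/2 + 2*b^3/3 + 6*b/7


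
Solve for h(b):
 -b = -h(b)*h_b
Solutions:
 h(b) = -sqrt(C1 + b^2)
 h(b) = sqrt(C1 + b^2)


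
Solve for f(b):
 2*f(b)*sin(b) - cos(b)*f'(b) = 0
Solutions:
 f(b) = C1/cos(b)^2


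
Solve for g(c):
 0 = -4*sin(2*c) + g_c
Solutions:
 g(c) = C1 - 2*cos(2*c)


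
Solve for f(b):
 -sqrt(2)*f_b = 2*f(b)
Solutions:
 f(b) = C1*exp(-sqrt(2)*b)


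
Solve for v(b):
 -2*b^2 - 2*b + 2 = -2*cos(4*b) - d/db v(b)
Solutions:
 v(b) = C1 + 2*b^3/3 + b^2 - 2*b - sin(4*b)/2


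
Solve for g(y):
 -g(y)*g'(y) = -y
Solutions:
 g(y) = -sqrt(C1 + y^2)
 g(y) = sqrt(C1 + y^2)


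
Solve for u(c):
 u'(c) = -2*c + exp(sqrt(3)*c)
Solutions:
 u(c) = C1 - c^2 + sqrt(3)*exp(sqrt(3)*c)/3


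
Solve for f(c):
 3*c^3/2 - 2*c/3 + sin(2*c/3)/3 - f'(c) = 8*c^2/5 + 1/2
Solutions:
 f(c) = C1 + 3*c^4/8 - 8*c^3/15 - c^2/3 - c/2 - cos(2*c/3)/2


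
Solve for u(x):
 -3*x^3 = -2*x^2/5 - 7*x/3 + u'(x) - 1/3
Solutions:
 u(x) = C1 - 3*x^4/4 + 2*x^3/15 + 7*x^2/6 + x/3


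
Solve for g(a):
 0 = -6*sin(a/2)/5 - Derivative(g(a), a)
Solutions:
 g(a) = C1 + 12*cos(a/2)/5


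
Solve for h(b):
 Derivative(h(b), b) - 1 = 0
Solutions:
 h(b) = C1 + b


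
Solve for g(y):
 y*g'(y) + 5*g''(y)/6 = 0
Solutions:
 g(y) = C1 + C2*erf(sqrt(15)*y/5)


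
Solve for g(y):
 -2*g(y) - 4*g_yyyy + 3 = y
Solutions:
 g(y) = -y/2 + (C1*sin(2^(1/4)*y/2) + C2*cos(2^(1/4)*y/2))*exp(-2^(1/4)*y/2) + (C3*sin(2^(1/4)*y/2) + C4*cos(2^(1/4)*y/2))*exp(2^(1/4)*y/2) + 3/2


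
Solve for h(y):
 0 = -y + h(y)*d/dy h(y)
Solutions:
 h(y) = -sqrt(C1 + y^2)
 h(y) = sqrt(C1 + y^2)


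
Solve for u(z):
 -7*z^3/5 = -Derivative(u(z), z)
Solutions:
 u(z) = C1 + 7*z^4/20


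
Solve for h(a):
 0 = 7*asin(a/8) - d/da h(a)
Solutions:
 h(a) = C1 + 7*a*asin(a/8) + 7*sqrt(64 - a^2)


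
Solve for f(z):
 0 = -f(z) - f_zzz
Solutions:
 f(z) = C3*exp(-z) + (C1*sin(sqrt(3)*z/2) + C2*cos(sqrt(3)*z/2))*exp(z/2)


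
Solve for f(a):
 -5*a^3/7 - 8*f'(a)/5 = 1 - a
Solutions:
 f(a) = C1 - 25*a^4/224 + 5*a^2/16 - 5*a/8


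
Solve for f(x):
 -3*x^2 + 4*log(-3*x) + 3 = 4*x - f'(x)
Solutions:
 f(x) = C1 + x^3 + 2*x^2 - 4*x*log(-x) + x*(1 - 4*log(3))


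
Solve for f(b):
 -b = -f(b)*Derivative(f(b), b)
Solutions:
 f(b) = -sqrt(C1 + b^2)
 f(b) = sqrt(C1 + b^2)


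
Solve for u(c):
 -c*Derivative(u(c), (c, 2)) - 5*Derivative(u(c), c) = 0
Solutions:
 u(c) = C1 + C2/c^4


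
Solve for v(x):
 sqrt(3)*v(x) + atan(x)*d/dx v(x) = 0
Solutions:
 v(x) = C1*exp(-sqrt(3)*Integral(1/atan(x), x))


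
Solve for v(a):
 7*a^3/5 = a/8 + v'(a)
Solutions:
 v(a) = C1 + 7*a^4/20 - a^2/16


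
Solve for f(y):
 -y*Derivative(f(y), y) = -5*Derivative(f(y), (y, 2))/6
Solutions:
 f(y) = C1 + C2*erfi(sqrt(15)*y/5)


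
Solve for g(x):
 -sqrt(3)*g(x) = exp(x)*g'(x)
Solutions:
 g(x) = C1*exp(sqrt(3)*exp(-x))


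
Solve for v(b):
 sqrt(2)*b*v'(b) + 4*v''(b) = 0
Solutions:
 v(b) = C1 + C2*erf(2^(3/4)*b/4)


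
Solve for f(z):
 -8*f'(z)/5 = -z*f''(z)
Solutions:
 f(z) = C1 + C2*z^(13/5)


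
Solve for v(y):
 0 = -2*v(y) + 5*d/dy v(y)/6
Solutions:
 v(y) = C1*exp(12*y/5)


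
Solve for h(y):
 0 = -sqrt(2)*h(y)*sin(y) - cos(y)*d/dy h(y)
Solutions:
 h(y) = C1*cos(y)^(sqrt(2))


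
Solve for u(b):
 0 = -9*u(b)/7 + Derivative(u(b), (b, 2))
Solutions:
 u(b) = C1*exp(-3*sqrt(7)*b/7) + C2*exp(3*sqrt(7)*b/7)
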